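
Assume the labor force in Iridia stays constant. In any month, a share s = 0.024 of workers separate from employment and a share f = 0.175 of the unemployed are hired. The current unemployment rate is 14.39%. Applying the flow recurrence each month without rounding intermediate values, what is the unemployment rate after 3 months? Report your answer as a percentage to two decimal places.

With a fixed labor force, u_{t+1} = u_t + s·(1−u_t) − f·u_t = u_t·(1−s−f) + s.
Here 1−s−f = 0.801 and s = 0.024.
u_1 = 0.143900 × 0.801 + 0.024 = 0.139264.
u_2 = 0.139264 × 0.801 + 0.024 = 0.135550.
u_3 = 0.135550 × 0.801 + 0.024 = 0.132576.

Unemployment rate after three months ≈ 13.26%.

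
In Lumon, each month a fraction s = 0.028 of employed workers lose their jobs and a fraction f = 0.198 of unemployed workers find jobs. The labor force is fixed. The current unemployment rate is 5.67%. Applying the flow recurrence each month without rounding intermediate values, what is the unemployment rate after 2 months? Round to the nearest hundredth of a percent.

Unemployment rate after two months ≈ 8.36%.

With a fixed labor force, u_{t+1} = u_t + s·(1−u_t) − f·u_t = u_t·(1−s−f) + s.
Here 1−s−f = 0.774 and s = 0.028.
u_1 = 0.056700 × 0.774 + 0.028 = 0.071886.
u_2 = 0.071886 × 0.774 + 0.028 = 0.083640.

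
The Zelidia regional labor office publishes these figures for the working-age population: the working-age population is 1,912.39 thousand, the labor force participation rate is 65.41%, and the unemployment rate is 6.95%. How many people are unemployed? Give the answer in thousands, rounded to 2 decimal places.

About 86.94 thousand are unemployed.

Labor force = 0.6541 × 1,912.39 = 1,250.89 thousand.
Unemployed = 0.0695 × 1,250.89 ≈ 86.94 thousand.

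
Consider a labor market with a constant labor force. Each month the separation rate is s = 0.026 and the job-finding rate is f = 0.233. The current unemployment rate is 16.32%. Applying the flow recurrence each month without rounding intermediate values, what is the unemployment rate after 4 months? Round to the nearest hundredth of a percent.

With a fixed labor force, u_{t+1} = u_t + s·(1−u_t) − f·u_t = u_t·(1−s−f) + s.
Here 1−s−f = 0.741 and s = 0.026.
u_1 = 0.163200 × 0.741 + 0.026 = 0.146931.
u_2 = 0.146931 × 0.741 + 0.026 = 0.134876.
u_3 = 0.134876 × 0.741 + 0.026 = 0.125943.
u_4 = 0.125943 × 0.741 + 0.026 = 0.119324.

Unemployment rate after four months ≈ 11.93%.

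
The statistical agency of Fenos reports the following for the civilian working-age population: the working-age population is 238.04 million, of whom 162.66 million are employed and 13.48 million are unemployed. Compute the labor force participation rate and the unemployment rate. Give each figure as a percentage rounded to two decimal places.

Labor force participation rate ≈ 74.00%; unemployment rate ≈ 7.65%.

Labor force = employed + unemployed = 162.66 + 13.48 = 176.14 million.
Unemployment rate = 13.48 / 176.14 = 7.65%.
Labor force participation rate = 176.14 / 238.04 = 74.00%.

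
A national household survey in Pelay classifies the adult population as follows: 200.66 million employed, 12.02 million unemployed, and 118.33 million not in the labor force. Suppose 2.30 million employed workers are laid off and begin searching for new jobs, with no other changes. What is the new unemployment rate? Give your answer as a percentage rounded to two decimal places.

Initially, labor force = 200.66 + 12.02 = 212.68 million, so u = 12.02/212.68 = 5.65%.
After the change, employed falls and unemployed rises by 2.30; labor force unchanged → E = 198.36, U = 14.32, labor force = 212.68 million.
New unemployment rate = 14.32 / 212.68 = 6.73%.

New unemployment rate ≈ 6.73%.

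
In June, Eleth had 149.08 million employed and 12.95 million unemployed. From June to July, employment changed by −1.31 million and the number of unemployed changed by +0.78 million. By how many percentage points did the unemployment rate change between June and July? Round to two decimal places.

The unemployment rate changed by +0.51 percentage points.

June: labor force = 149.08 + 12.95 = 162.03; u = 12.95/162.03 = 7.99%.
July: labor force = 147.77 + 13.73 = 161.50; u = 13.73/161.50 = 8.50%.
Change = 8.50% − 7.99% = +0.51 pp.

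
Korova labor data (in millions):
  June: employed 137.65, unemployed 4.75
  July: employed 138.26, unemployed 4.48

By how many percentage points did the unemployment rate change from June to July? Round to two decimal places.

The unemployment rate changed by −0.20 percentage points.

June: labor force = 137.65 + 4.75 = 142.40; u = 4.75/142.40 = 3.34%.
July: labor force = 138.26 + 4.48 = 142.74; u = 4.48/142.74 = 3.14%.
Change = 3.14% − 3.34% = −0.20 pp.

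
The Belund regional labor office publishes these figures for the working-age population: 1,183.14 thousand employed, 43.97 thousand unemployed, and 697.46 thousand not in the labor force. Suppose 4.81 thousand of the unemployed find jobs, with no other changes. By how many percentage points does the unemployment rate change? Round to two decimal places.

The unemployment rate changes by −0.39 percentage points.

Initially, labor force = 1,183.14 + 43.97 = 1,227.11 thousand, so u = 43.97/1,227.11 = 3.58%.
After the change, unemployed falls and employed rises by 4.81; labor force unchanged → E = 1,187.95, U = 39.16, labor force = 1,227.11 thousand.
New unemployment rate = 39.16 / 1,227.11 = 3.19%.
Change = 3.19% − 3.58% = −0.39 percentage points.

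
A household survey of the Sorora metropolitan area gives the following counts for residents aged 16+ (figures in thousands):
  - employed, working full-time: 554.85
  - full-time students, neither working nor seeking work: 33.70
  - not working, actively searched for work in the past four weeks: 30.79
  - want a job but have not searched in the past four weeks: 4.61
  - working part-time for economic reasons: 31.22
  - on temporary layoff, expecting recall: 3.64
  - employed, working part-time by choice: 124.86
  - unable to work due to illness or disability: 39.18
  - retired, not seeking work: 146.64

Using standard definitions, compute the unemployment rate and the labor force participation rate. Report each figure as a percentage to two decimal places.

Employed = 554.85 + 31.22 + 124.86 = 710.93 thousand (anyone who worked, including part-time for economic reasons, counts as employed).
Unemployed = 30.79 + 3.64 = 34.43 thousand (jobless and actively searching, or on temporary layoff).
Labor force = 710.93 + 34.43 = 745.36 thousand.
Not in labor force = 33.70 + 4.61 + 39.18 + 146.64 = 224.13 thousand (those not working and not actively searching are outside the labor force — including those who want a job but have given up searching).
Civilian working-age population = 745.36 + 224.13 = 969.49 thousand.
Unemployment rate = 34.43 / 745.36 = 4.62%.
Labor force participation rate = 745.36 / 969.49 = 76.88%.

Unemployment rate ≈ 4.62%; labor force participation rate ≈ 76.88%.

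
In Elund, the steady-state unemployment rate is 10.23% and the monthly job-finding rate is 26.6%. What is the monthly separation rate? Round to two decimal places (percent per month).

From u* = s/(s+f): s = u·f/(1−u).
s = 0.1023 × 26.6 / (1 − 0.1023) = 2.7212 / 0.8977 ≈ 3.03% per month.

Separation rate ≈ 3.03% per month.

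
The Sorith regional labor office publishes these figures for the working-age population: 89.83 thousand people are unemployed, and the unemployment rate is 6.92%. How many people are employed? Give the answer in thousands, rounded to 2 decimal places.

About 1,208.29 thousand are employed.

Labor force = U / u = 89.83 / 0.0692 ≈ 1,298.12 thousand.
Employed = labor force − unemployed = 1,298.12 − 89.83 = 1,208.29 thousand.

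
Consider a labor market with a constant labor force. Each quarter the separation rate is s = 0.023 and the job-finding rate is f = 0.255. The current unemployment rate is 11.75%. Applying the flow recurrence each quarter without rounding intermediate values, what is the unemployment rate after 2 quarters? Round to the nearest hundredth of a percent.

Unemployment rate after two quarters ≈ 10.09%.

With a fixed labor force, u_{t+1} = u_t + s·(1−u_t) − f·u_t = u_t·(1−s−f) + s.
Here 1−s−f = 0.722 and s = 0.023.
u_1 = 0.117500 × 0.722 + 0.023 = 0.107835.
u_2 = 0.107835 × 0.722 + 0.023 = 0.100857.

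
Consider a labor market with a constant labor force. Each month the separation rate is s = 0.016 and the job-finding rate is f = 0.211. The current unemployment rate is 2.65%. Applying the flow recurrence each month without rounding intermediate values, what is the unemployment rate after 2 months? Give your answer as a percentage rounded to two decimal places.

With a fixed labor force, u_{t+1} = u_t + s·(1−u_t) − f·u_t = u_t·(1−s−f) + s.
Here 1−s−f = 0.773 and s = 0.016.
u_1 = 0.026500 × 0.773 + 0.016 = 0.036485.
u_2 = 0.036485 × 0.773 + 0.016 = 0.044203.

Unemployment rate after two months ≈ 4.42%.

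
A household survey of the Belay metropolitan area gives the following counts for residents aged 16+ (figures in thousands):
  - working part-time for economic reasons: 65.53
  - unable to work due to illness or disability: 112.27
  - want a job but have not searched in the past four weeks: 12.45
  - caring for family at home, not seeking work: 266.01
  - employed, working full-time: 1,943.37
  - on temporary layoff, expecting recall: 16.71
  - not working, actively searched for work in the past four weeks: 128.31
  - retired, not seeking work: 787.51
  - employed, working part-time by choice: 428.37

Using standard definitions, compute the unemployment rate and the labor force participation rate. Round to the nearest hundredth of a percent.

Employed = 65.53 + 1,943.37 + 428.37 = 2,437.27 thousand (anyone who worked, including part-time for economic reasons, counts as employed).
Unemployed = 16.71 + 128.31 = 145.02 thousand (jobless and actively searching, or on temporary layoff).
Labor force = 2,437.27 + 145.02 = 2,582.29 thousand.
Not in labor force = 112.27 + 12.45 + 266.01 + 787.51 = 1,178.24 thousand (those not working and not actively searching are outside the labor force — including those who want a job but have given up searching).
Civilian working-age population = 2,582.29 + 1,178.24 = 3,760.53 thousand.
Unemployment rate = 145.02 / 2,582.29 = 5.62%.
Labor force participation rate = 2,582.29 / 3,760.53 = 68.67%.

Unemployment rate ≈ 5.62%; labor force participation rate ≈ 68.67%.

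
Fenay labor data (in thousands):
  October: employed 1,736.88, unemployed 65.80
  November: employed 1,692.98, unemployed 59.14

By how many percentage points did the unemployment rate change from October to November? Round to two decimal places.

October: labor force = 1,736.88 + 65.80 = 1,802.68; u = 65.80/1,802.68 = 3.65%.
November: labor force = 1,692.98 + 59.14 = 1,752.12; u = 59.14/1,752.12 = 3.38%.
Change = 3.38% − 3.65% = −0.27 pp.

The unemployment rate changed by −0.27 percentage points.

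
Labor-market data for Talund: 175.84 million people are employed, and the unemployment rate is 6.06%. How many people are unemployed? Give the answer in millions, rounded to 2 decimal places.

About 11.34 million are unemployed.

Let U be the number unemployed. The labor force is E + U, and U/(E+U) = 0.0606.
So U = 0.0606 × 175.84 / (1 − 0.0606) = 10.6559 / 0.9394 ≈ 11.34 million.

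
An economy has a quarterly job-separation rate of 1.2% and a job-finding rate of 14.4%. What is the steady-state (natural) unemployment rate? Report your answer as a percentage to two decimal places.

Steady-state unemployment rate ≈ 7.69%.

At steady state the flows balance: s·E = f·U, so U/(E+U) = s/(s+f).
u* = 1.2 / (1.2 + 14.4) = 1.2 / 15.60 = 7.69%.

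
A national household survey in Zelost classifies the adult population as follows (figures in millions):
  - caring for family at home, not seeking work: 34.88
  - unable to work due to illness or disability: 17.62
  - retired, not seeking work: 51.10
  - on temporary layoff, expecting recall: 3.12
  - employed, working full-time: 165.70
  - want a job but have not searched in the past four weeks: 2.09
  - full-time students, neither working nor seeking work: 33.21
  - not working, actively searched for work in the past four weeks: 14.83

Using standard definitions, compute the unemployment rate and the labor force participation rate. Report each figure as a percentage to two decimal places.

Employed = 165.70 million.
Unemployed = 3.12 + 14.83 = 17.95 million (jobless and actively searching, or on temporary layoff).
Labor force = 165.70 + 17.95 = 183.65 million.
Not in labor force = 34.88 + 17.62 + 51.10 + 2.09 + 33.21 = 138.90 million (those not working and not actively searching are outside the labor force — including those who want a job but have given up searching).
Civilian working-age population = 183.65 + 138.90 = 322.55 million.
Unemployment rate = 17.95 / 183.65 = 9.77%.
Labor force participation rate = 183.65 / 322.55 = 56.94%.

Unemployment rate ≈ 9.77%; labor force participation rate ≈ 56.94%.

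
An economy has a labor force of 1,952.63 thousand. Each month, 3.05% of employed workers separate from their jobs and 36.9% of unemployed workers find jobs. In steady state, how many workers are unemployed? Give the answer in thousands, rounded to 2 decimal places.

About 149.07 thousand are unemployed in steady state.

Steady-state unemployment rate u* = s/(s+f) = 3.05/(3.05+36.9) = 0.076345.
Unemployed = u* × labor force = 0.076345 × 1,952.63 ≈ 149.07 thousand.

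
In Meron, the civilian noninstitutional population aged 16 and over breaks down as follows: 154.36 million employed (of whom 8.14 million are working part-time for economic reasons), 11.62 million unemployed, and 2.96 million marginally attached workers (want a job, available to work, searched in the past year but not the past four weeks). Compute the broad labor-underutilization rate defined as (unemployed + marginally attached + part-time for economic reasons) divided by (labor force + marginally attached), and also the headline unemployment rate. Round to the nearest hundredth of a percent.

Broad underutilization rate ≈ 13.45%; headline unemployment rate ≈ 7.00%.

Labor force = 154.36 + 11.62 = 165.98 million.
Numerator = 11.62 + 2.96 + 8.14 = 22.72 million.
Denominator = 165.98 + 2.96 = 168.94 million.
Broad rate = 22.72 / 168.94 = 13.45%.
Headline unemployment rate = 11.62 / 165.98 = 7.00%.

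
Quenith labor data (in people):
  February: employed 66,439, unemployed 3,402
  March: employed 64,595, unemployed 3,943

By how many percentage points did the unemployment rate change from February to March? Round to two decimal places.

The unemployment rate changed by +0.88 percentage points.

February: labor force = 66,439 + 3,402 = 69,841; u = 3,402/69,841 = 4.87%.
March: labor force = 64,595 + 3,943 = 68,538; u = 3,943/68,538 = 5.75%.
Change = 5.75% − 4.87% = +0.88 pp.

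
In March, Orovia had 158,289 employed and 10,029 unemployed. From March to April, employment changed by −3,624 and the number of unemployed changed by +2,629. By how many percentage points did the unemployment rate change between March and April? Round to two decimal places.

The unemployment rate changed by +1.61 percentage points.

March: labor force = 158,289 + 10,029 = 168,318; u = 10,029/168,318 = 5.96%.
April: labor force = 154,665 + 12,658 = 167,323; u = 12,658/167,323 = 7.57%.
Change = 7.57% − 5.96% = +1.61 pp.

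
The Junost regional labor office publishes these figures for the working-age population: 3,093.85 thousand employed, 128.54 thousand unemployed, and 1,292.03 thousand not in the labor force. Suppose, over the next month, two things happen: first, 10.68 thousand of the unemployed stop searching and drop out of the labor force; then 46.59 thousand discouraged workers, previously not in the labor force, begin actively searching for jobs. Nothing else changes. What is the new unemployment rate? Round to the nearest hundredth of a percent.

Initially, labor force = 3,093.85 + 128.54 = 3,222.39 thousand, so u = 128.54/3,222.39 = 3.99%.
After the first change, unemployed and labor force both fall by 10.68 → E = 3,093.85, U = 117.86, labor force = 3,211.71 thousand.
After the second change, unemployed and labor force both rise by 46.59 → E = 3,093.85, U = 164.45, labor force = 3,258.30 thousand.
New unemployment rate = 164.45 / 3,258.30 = 5.05%.

New unemployment rate ≈ 5.05%.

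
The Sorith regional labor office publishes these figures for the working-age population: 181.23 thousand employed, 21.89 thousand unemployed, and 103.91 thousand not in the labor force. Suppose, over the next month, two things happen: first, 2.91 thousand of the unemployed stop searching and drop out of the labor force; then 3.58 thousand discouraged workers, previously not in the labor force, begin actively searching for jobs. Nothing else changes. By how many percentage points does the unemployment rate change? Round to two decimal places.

The unemployment rate changes by +0.29 percentage points.

Initially, labor force = 181.23 + 21.89 = 203.12 thousand, so u = 21.89/203.12 = 10.78%.
After the first change, unemployed and labor force both fall by 2.91 → E = 181.23, U = 18.98, labor force = 200.21 thousand.
After the second change, unemployed and labor force both rise by 3.58 → E = 181.23, U = 22.56, labor force = 203.79 thousand.
New unemployment rate = 22.56 / 203.79 = 11.07%.
Change = 11.07% − 10.78% = +0.29 percentage points.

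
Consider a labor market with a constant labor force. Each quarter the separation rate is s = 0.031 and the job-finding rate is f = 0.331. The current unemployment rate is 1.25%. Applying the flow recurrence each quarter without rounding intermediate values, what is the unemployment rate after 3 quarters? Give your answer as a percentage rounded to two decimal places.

With a fixed labor force, u_{t+1} = u_t + s·(1−u_t) − f·u_t = u_t·(1−s−f) + s.
Here 1−s−f = 0.638 and s = 0.031.
u_1 = 0.012500 × 0.638 + 0.031 = 0.038975.
u_2 = 0.038975 × 0.638 + 0.031 = 0.055866.
u_3 = 0.055866 × 0.638 + 0.031 = 0.066643.

Unemployment rate after three quarters ≈ 6.66%.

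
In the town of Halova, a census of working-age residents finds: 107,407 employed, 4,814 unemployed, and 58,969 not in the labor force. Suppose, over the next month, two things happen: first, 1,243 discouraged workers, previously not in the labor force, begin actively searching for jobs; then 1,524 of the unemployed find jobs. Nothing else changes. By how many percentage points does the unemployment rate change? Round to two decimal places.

Initially, labor force = 107,407 + 4,814 = 112,221, so u = 4,814/112,221 = 4.29%.
After the first change, unemployed and labor force both rise by 1,243 → E = 107,407, U = 6,057, labor force = 113,464.
After the second change, unemployed falls and employed rises by 1,524; labor force unchanged → E = 108,931, U = 4,533, labor force = 113,464.
New unemployment rate = 4,533 / 113,464 = 4.00%.
Change = 4.00% − 4.29% = −0.29 percentage points.

The unemployment rate changes by −0.29 percentage points.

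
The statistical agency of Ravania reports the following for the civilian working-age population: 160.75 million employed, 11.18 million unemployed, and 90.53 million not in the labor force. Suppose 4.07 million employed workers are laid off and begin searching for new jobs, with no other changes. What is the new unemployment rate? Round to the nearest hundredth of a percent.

New unemployment rate ≈ 8.87%.

Initially, labor force = 160.75 + 11.18 = 171.93 million, so u = 11.18/171.93 = 6.50%.
After the change, employed falls and unemployed rises by 4.07; labor force unchanged → E = 156.68, U = 15.25, labor force = 171.93 million.
New unemployment rate = 15.25 / 171.93 = 8.87%.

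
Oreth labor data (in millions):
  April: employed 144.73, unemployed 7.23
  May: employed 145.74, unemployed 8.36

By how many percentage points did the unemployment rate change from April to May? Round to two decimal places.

April: labor force = 144.73 + 7.23 = 151.96; u = 7.23/151.96 = 4.76%.
May: labor force = 145.74 + 8.36 = 154.10; u = 8.36/154.10 = 5.43%.
Change = 5.43% − 4.76% = +0.67 pp.

The unemployment rate changed by +0.67 percentage points.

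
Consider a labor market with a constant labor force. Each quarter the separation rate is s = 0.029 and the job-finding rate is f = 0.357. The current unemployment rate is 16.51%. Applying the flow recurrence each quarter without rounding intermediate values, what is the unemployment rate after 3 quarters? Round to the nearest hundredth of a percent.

With a fixed labor force, u_{t+1} = u_t + s·(1−u_t) − f·u_t = u_t·(1−s−f) + s.
Here 1−s−f = 0.614 and s = 0.029.
u_1 = 0.165100 × 0.614 + 0.029 = 0.130371.
u_2 = 0.130371 × 0.614 + 0.029 = 0.109048.
u_3 = 0.109048 × 0.614 + 0.029 = 0.095955.

Unemployment rate after three quarters ≈ 9.60%.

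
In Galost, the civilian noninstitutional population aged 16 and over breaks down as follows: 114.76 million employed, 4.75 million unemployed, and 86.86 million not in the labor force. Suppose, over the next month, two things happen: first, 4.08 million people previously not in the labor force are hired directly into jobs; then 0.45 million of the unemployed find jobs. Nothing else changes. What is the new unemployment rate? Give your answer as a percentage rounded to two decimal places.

Initially, labor force = 114.76 + 4.75 = 119.51 million, so u = 4.75/119.51 = 3.97%.
After the first change, employed and labor force both rise by 4.08; unemployed unchanged → E = 118.84, U = 4.75, labor force = 123.59 million.
After the second change, unemployed falls and employed rises by 0.45; labor force unchanged → E = 119.29, U = 4.30, labor force = 123.59 million.
New unemployment rate = 4.30 / 123.59 = 3.48%.

New unemployment rate ≈ 3.48%.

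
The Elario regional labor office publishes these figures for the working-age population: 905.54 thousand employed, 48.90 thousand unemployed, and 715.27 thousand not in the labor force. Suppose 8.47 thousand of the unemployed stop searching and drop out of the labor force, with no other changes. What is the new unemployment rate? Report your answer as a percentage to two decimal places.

New unemployment rate ≈ 4.27%.

Initially, labor force = 905.54 + 48.90 = 954.44 thousand, so u = 48.90/954.44 = 5.12%.
After the change, unemployed and labor force both fall by 8.47 → E = 905.54, U = 40.43, labor force = 945.97 thousand.
New unemployment rate = 40.43 / 945.97 = 4.27%.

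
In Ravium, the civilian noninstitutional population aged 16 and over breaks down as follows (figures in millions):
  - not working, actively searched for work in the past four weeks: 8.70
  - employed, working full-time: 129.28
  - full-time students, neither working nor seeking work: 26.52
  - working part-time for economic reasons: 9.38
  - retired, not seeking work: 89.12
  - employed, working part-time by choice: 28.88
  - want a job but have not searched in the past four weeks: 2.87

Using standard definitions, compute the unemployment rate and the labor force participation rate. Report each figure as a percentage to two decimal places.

Employed = 129.28 + 9.38 + 28.88 = 167.54 million (anyone who worked, including part-time for economic reasons, counts as employed).
Unemployed = 8.70 million.
Labor force = 167.54 + 8.70 = 176.24 million.
Not in labor force = 26.52 + 89.12 + 2.87 = 118.51 million (those not working and not actively searching are outside the labor force — including those who want a job but have given up searching).
Civilian working-age population = 176.24 + 118.51 = 294.75 million.
Unemployment rate = 8.70 / 176.24 = 4.94%.
Labor force participation rate = 176.24 / 294.75 = 59.79%.

Unemployment rate ≈ 4.94%; labor force participation rate ≈ 59.79%.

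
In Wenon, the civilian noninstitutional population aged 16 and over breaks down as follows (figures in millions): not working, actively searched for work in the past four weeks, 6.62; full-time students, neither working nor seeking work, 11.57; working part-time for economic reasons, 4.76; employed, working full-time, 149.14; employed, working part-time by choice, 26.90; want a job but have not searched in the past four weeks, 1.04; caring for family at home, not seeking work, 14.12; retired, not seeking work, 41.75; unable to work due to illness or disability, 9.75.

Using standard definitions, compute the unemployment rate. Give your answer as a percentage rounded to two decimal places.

Unemployment rate ≈ 3.53%.

Employed = 4.76 + 149.14 + 26.90 = 180.80 million (anyone who worked, including part-time for economic reasons, counts as employed).
Unemployed = 6.62 million.
Labor force = 180.80 + 6.62 = 187.42 million.
Unemployment rate = 6.62 / 187.42 = 3.53%.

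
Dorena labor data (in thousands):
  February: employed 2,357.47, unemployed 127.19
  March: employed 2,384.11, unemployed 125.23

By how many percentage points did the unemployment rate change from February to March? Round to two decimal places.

February: labor force = 2,357.47 + 127.19 = 2,484.66; u = 127.19/2,484.66 = 5.12%.
March: labor force = 2,384.11 + 125.23 = 2,509.34; u = 125.23/2,509.34 = 4.99%.
Change = 4.99% − 5.12% = −0.13 pp.

The unemployment rate changed by −0.13 percentage points.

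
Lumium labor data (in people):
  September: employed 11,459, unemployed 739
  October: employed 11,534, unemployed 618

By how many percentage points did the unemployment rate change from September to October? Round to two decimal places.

September: labor force = 11,459 + 739 = 12,198; u = 739/12,198 = 6.06%.
October: labor force = 11,534 + 618 = 12,152; u = 618/12,152 = 5.09%.
Change = 5.09% − 6.06% = −0.97 pp.

The unemployment rate changed by −0.97 percentage points.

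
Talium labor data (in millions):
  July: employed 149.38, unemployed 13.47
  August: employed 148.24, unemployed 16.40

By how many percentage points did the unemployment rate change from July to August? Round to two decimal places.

The unemployment rate changed by +1.69 percentage points.

July: labor force = 149.38 + 13.47 = 162.85; u = 13.47/162.85 = 8.27%.
August: labor force = 148.24 + 16.40 = 164.64; u = 16.40/164.64 = 9.96%.
Change = 9.96% − 8.27% = +1.69 pp.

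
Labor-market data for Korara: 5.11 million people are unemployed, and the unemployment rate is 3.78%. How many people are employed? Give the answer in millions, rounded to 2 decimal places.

Labor force = U / u = 5.11 / 0.0378 ≈ 135.19 million.
Employed = labor force − unemployed = 135.19 − 5.11 = 130.08 million.

About 130.08 million are employed.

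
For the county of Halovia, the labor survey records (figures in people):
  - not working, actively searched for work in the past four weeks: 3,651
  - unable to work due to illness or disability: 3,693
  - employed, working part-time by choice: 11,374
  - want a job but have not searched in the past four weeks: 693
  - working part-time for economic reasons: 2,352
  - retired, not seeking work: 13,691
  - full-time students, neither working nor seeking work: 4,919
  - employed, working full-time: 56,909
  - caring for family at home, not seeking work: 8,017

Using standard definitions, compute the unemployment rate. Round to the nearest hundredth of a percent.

Unemployment rate ≈ 4.91%.

Employed = 11,374 + 2,352 + 56,909 = 70,635 (anyone who worked, including part-time for economic reasons, counts as employed).
Unemployed = 3,651.
Labor force = 70,635 + 3,651 = 74,286.
Unemployment rate = 3,651 / 74,286 = 4.91%.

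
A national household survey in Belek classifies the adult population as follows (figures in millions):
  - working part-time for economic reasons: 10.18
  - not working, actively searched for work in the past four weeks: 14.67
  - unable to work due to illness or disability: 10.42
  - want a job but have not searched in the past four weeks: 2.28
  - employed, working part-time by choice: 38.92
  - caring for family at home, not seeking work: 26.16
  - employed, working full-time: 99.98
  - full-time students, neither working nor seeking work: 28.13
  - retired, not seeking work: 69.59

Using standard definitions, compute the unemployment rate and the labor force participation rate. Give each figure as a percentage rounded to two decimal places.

Employed = 10.18 + 38.92 + 99.98 = 149.08 million (anyone who worked, including part-time for economic reasons, counts as employed).
Unemployed = 14.67 million.
Labor force = 149.08 + 14.67 = 163.75 million.
Not in labor force = 10.42 + 2.28 + 26.16 + 28.13 + 69.59 = 136.58 million (those not working and not actively searching are outside the labor force — including those who want a job but have given up searching).
Civilian working-age population = 163.75 + 136.58 = 300.33 million.
Unemployment rate = 14.67 / 163.75 = 8.96%.
Labor force participation rate = 163.75 / 300.33 = 54.52%.

Unemployment rate ≈ 8.96%; labor force participation rate ≈ 54.52%.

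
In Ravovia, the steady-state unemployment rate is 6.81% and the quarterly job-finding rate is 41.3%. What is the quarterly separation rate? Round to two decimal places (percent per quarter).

Separation rate ≈ 3.02% per quarter.

From u* = s/(s+f): s = u·f/(1−u).
s = 0.0681 × 41.3 / (1 − 0.0681) = 2.8125 / 0.9319 ≈ 3.02% per quarter.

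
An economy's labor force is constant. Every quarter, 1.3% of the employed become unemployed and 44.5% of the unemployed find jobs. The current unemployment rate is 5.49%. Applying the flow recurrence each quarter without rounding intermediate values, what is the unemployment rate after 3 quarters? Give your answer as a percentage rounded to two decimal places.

Unemployment rate after three quarters ≈ 3.26%.

With a fixed labor force, u_{t+1} = u_t + s·(1−u_t) − f·u_t = u_t·(1−s−f) + s.
Here 1−s−f = 0.542 and s = 0.013.
u_1 = 0.054900 × 0.542 + 0.013 = 0.042756.
u_2 = 0.042756 × 0.542 + 0.013 = 0.036174.
u_3 = 0.036174 × 0.542 + 0.013 = 0.032606.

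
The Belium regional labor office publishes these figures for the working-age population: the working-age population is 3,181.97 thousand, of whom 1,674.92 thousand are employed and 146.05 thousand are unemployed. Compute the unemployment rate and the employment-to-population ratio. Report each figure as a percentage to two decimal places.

Labor force = employed + unemployed = 1,674.92 + 146.05 = 1,820.97 thousand.
Unemployment rate = 146.05 / 1,820.97 = 8.02%.
Employment-population ratio = 1,674.92 / 3,181.97 = 52.64%.

Unemployment rate ≈ 8.02%; employment-population ratio ≈ 52.64%.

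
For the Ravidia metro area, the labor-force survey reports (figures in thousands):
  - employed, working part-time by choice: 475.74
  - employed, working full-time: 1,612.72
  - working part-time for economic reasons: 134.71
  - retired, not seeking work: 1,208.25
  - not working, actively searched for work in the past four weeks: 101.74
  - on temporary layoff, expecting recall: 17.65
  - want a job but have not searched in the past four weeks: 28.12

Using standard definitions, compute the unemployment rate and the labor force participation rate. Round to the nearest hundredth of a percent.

Employed = 475.74 + 1,612.72 + 134.71 = 2,223.17 thousand (anyone who worked, including part-time for economic reasons, counts as employed).
Unemployed = 101.74 + 17.65 = 119.39 thousand (jobless and actively searching, or on temporary layoff).
Labor force = 2,223.17 + 119.39 = 2,342.56 thousand.
Not in labor force = 1,208.25 + 28.12 = 1,236.37 thousand (those not working and not actively searching are outside the labor force — including those who want a job but have given up searching).
Civilian working-age population = 2,342.56 + 1,236.37 = 3,578.93 thousand.
Unemployment rate = 119.39 / 2,342.56 = 5.10%.
Labor force participation rate = 2,342.56 / 3,578.93 = 65.45%.

Unemployment rate ≈ 5.10%; labor force participation rate ≈ 65.45%.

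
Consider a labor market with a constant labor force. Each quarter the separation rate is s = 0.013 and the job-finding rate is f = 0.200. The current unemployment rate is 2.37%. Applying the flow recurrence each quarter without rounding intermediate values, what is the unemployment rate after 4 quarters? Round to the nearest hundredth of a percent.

Unemployment rate after four quarters ≈ 4.67%.

With a fixed labor force, u_{t+1} = u_t + s·(1−u_t) − f·u_t = u_t·(1−s−f) + s.
Here 1−s−f = 0.787 and s = 0.013.
u_1 = 0.023700 × 0.787 + 0.013 = 0.031652.
u_2 = 0.031652 × 0.787 + 0.013 = 0.037910.
u_3 = 0.037910 × 0.787 + 0.013 = 0.042835.
u_4 = 0.042835 × 0.787 + 0.013 = 0.046711.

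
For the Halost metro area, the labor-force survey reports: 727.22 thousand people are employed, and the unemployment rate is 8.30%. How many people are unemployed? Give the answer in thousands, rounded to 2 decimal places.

About 65.82 thousand are unemployed.

Let U be the number unemployed. The labor force is E + U, and U/(E+U) = 0.0830.
So U = 0.0830 × 727.22 / (1 − 0.0830) = 60.3593 / 0.9170 ≈ 65.82 thousand.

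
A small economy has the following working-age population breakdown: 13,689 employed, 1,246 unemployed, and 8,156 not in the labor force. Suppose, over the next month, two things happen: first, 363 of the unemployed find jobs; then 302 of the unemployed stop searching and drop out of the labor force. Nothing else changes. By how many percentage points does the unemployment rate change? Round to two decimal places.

Initially, labor force = 13,689 + 1,246 = 14,935, so u = 1,246/14,935 = 8.34%.
After the first change, unemployed falls and employed rises by 363; labor force unchanged → E = 14,052, U = 883, labor force = 14,935.
After the second change, unemployed and labor force both fall by 302 → E = 14,052, U = 581, labor force = 14,633.
New unemployment rate = 581 / 14,633 = 3.97%.
Change = 3.97% − 8.34% = −4.37 percentage points.

The unemployment rate changes by −4.37 percentage points.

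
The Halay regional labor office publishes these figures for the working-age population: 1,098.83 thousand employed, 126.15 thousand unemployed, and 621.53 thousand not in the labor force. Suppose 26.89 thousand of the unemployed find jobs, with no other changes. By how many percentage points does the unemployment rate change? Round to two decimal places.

Initially, labor force = 1,098.83 + 126.15 = 1,224.98 thousand, so u = 126.15/1,224.98 = 10.30%.
After the change, unemployed falls and employed rises by 26.89; labor force unchanged → E = 1,125.72, U = 99.26, labor force = 1,224.98 thousand.
New unemployment rate = 99.26 / 1,224.98 = 8.10%.
Change = 8.10% − 10.30% = −2.20 percentage points.

The unemployment rate changes by −2.20 percentage points.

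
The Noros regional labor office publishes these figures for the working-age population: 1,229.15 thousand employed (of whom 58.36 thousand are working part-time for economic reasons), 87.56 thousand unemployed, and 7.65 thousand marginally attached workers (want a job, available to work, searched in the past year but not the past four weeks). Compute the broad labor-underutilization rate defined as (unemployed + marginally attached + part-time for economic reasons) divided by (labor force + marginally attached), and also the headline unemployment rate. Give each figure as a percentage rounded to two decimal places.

Labor force = 1,229.15 + 87.56 = 1,316.71 thousand.
Numerator = 87.56 + 7.65 + 58.36 = 153.57 thousand.
Denominator = 1,316.71 + 7.65 = 1,324.36 thousand.
Broad rate = 153.57 / 1,324.36 = 11.60%.
Headline unemployment rate = 87.56 / 1,316.71 = 6.65%.

Broad underutilization rate ≈ 11.60%; headline unemployment rate ≈ 6.65%.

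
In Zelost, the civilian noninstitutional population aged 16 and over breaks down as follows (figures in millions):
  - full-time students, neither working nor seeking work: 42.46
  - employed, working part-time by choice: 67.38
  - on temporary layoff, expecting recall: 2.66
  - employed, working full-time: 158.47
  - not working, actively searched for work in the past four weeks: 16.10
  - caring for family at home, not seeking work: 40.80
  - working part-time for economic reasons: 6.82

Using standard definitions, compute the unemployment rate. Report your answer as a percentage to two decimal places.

Unemployment rate ≈ 7.46%.

Employed = 67.38 + 158.47 + 6.82 = 232.67 million (anyone who worked, including part-time for economic reasons, counts as employed).
Unemployed = 2.66 + 16.10 = 18.76 million (jobless and actively searching, or on temporary layoff).
Labor force = 232.67 + 18.76 = 251.43 million.
Unemployment rate = 18.76 / 251.43 = 7.46%.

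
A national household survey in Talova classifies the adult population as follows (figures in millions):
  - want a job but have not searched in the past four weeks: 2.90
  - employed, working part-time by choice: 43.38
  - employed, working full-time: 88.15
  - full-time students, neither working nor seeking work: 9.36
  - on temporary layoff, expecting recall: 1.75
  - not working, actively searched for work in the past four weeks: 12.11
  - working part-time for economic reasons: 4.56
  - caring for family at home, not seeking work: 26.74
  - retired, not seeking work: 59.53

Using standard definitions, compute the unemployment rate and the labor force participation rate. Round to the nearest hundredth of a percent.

Unemployment rate ≈ 9.24%; labor force participation rate ≈ 60.35%.

Employed = 43.38 + 88.15 + 4.56 = 136.09 million (anyone who worked, including part-time for economic reasons, counts as employed).
Unemployed = 1.75 + 12.11 = 13.86 million (jobless and actively searching, or on temporary layoff).
Labor force = 136.09 + 13.86 = 149.95 million.
Not in labor force = 2.90 + 9.36 + 26.74 + 59.53 = 98.53 million (those not working and not actively searching are outside the labor force — including those who want a job but have given up searching).
Civilian working-age population = 149.95 + 98.53 = 248.48 million.
Unemployment rate = 13.86 / 149.95 = 9.24%.
Labor force participation rate = 149.95 / 248.48 = 60.35%.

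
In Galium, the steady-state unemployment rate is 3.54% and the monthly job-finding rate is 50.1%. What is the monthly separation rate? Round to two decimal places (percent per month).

Separation rate ≈ 1.84% per month.

From u* = s/(s+f): s = u·f/(1−u).
s = 0.0354 × 50.1 / (1 − 0.0354) = 1.7735 / 0.9646 ≈ 1.84% per month.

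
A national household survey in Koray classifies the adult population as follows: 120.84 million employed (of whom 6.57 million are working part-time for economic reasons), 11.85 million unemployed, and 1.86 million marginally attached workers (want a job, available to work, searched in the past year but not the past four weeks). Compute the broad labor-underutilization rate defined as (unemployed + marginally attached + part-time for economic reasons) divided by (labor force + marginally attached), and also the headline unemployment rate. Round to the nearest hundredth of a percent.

Labor force = 120.84 + 11.85 = 132.69 million.
Numerator = 11.85 + 1.86 + 6.57 = 20.28 million.
Denominator = 132.69 + 1.86 = 134.55 million.
Broad rate = 20.28 / 134.55 = 15.07%.
Headline unemployment rate = 11.85 / 132.69 = 8.93%.

Broad underutilization rate ≈ 15.07%; headline unemployment rate ≈ 8.93%.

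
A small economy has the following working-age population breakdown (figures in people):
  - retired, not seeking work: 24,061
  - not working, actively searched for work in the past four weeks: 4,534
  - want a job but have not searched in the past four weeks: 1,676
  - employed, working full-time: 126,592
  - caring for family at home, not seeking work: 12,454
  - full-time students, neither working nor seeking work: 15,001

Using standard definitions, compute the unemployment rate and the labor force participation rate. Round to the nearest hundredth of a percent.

Employed = 126,592.
Unemployed = 4,534.
Labor force = 126,592 + 4,534 = 131,126.
Not in labor force = 24,061 + 1,676 + 12,454 + 15,001 = 53,192 (those not working and not actively searching are outside the labor force — including those who want a job but have given up searching).
Civilian working-age population = 131,126 + 53,192 = 184,318.
Unemployment rate = 4,534 / 131,126 = 3.46%.
Labor force participation rate = 131,126 / 184,318 = 71.14%.

Unemployment rate ≈ 3.46%; labor force participation rate ≈ 71.14%.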